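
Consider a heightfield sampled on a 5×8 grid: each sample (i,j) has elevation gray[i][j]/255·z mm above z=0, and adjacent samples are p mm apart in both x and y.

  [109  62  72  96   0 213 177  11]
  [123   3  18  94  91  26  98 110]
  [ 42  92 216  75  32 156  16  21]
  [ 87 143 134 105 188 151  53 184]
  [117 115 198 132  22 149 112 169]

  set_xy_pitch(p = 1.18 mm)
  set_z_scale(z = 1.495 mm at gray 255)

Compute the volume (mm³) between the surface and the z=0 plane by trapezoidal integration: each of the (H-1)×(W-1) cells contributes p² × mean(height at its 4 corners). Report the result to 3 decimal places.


22.449

height_mm = gray/255 × 1.495; cell vol = 1.18² × mean(4 corners)
unit = 1.18² × 1.495 / (4×255) = 0.00204082 mm³ per gray-sum
row 0: Σ corner-gray over 7 cells = 2253  → 4.5980
row 1: Σ corner-gray over 7 cells = 2130  → 4.3469
row 2: Σ corner-gray over 7 cells = 3056  → 6.2368
row 3: Σ corner-gray over 7 cells = 3561  → 7.2674
Σ rows: total corner-gray = 11000  → 22.4490 mm³


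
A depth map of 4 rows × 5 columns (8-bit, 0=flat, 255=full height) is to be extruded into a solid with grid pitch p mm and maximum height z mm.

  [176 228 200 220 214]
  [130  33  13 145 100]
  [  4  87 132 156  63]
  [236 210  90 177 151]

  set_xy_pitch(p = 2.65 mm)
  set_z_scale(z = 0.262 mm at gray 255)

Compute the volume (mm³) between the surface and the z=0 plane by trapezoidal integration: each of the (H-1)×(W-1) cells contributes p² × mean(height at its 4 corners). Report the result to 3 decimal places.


height_mm = gray/255 × 0.262; cell vol = 2.65² × mean(4 corners)
unit = 2.65² × 0.262 / (4×255) = 0.00180382 mm³ per gray-sum
row 0: Σ corner-gray over 4 cells = 2298  → 4.1452
row 1: Σ corner-gray over 4 cells = 1429  → 2.5777
row 2: Σ corner-gray over 4 cells = 2158  → 3.8926
Σ rows: total corner-gray = 5885  → 10.6155 mm³

10.615


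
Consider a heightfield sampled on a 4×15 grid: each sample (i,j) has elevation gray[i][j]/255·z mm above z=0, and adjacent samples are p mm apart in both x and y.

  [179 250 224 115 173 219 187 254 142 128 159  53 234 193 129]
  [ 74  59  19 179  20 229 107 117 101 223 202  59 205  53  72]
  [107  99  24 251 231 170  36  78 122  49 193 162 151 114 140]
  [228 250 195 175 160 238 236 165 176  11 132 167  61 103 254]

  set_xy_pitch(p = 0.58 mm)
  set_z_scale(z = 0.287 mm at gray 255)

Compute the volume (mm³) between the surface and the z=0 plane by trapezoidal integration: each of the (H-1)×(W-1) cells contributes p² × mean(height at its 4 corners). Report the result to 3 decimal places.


height_mm = gray/255 × 0.287; cell vol = 0.58² × mean(4 corners)
unit = 0.58² × 0.287 / (4×255) = 9.46537e-05 mm³ per gray-sum
row 0: Σ corner-gray over 14 cells = 8262  → 0.7820
row 1: Σ corner-gray over 14 cells = 6899  → 0.6530
row 2: Σ corner-gray over 14 cells = 8227  → 0.7787
Σ rows: total corner-gray = 23388  → 2.2138 mm³

2.214


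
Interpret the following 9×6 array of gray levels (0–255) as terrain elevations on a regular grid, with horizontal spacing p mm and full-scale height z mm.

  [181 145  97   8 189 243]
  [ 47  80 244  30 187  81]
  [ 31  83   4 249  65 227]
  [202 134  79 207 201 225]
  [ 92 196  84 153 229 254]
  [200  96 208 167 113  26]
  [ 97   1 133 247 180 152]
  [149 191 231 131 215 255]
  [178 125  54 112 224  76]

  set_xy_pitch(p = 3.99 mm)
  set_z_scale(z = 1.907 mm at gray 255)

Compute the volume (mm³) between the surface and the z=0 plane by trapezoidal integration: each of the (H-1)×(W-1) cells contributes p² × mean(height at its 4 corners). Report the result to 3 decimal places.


690.949

height_mm = gray/255 × 1.907; cell vol = 3.99² × mean(4 corners)
unit = 3.99² × 1.907 / (4×255) = 0.0297643 mm³ per gray-sum
row 0: Σ corner-gray over 5 cells = 2512  → 74.7680
row 1: Σ corner-gray over 5 cells = 2270  → 67.5651
row 2: Σ corner-gray over 5 cells = 2729  → 81.2269
row 3: Σ corner-gray over 5 cells = 3339  → 99.3831
row 4: Σ corner-gray over 5 cells = 3064  → 91.1979
row 5: Σ corner-gray over 5 cells = 2765  → 82.2984
row 6: Σ corner-gray over 5 cells = 3311  → 98.5497
row 7: Σ corner-gray over 5 cells = 3224  → 95.9602
Σ rows: total corner-gray = 23214  → 690.9495 mm³


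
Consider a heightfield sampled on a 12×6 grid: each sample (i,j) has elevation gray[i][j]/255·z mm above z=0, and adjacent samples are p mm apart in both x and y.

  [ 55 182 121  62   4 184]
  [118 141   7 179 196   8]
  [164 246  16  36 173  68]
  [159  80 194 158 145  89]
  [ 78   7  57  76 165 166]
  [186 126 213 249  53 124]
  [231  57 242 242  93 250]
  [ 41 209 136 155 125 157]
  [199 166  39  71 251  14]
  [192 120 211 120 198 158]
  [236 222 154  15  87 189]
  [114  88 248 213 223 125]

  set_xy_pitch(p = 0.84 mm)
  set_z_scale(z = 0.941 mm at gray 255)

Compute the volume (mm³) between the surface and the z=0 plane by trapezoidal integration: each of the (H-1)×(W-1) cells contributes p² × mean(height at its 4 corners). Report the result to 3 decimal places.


19.616

height_mm = gray/255 × 0.941; cell vol = 0.84² × mean(4 corners)
unit = 0.84² × 0.941 / (4×255) = 0.000650951 mm³ per gray-sum
row 0: Σ corner-gray over 5 cells = 2149  → 1.3989
row 1: Σ corner-gray over 5 cells = 2346  → 1.5271
row 2: Σ corner-gray over 5 cells = 2576  → 1.6768
row 3: Σ corner-gray over 5 cells = 2256  → 1.4685
row 4: Σ corner-gray over 5 cells = 2446  → 1.5922
row 5: Σ corner-gray over 5 cells = 3341  → 2.1748
row 6: Σ corner-gray over 5 cells = 3197  → 2.0811
row 7: Σ corner-gray over 5 cells = 2715  → 1.7673
row 8: Σ corner-gray over 5 cells = 2915  → 1.8975
row 9: Σ corner-gray over 5 cells = 3029  → 1.9717
row 10: Σ corner-gray over 5 cells = 3164  → 2.0596
Σ rows: total corner-gray = 30134  → 19.6157 mm³


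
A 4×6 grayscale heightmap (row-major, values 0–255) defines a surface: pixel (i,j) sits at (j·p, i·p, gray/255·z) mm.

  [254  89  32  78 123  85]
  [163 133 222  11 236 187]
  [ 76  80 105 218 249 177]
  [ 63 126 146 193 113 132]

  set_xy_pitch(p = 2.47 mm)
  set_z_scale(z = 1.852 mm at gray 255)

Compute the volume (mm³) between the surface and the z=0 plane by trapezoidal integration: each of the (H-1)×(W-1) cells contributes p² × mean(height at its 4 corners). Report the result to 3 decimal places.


height_mm = gray/255 × 1.852; cell vol = 2.47² × mean(4 corners)
unit = 2.47² × 1.852 / (4×255) = 0.0110773 mm³ per gray-sum
row 0: Σ corner-gray over 5 cells = 2537  → 28.1032
row 1: Σ corner-gray over 5 cells = 3111  → 34.4615
row 2: Σ corner-gray over 5 cells = 2908  → 32.2128
Σ rows: total corner-gray = 8556  → 94.7776 mm³

94.778


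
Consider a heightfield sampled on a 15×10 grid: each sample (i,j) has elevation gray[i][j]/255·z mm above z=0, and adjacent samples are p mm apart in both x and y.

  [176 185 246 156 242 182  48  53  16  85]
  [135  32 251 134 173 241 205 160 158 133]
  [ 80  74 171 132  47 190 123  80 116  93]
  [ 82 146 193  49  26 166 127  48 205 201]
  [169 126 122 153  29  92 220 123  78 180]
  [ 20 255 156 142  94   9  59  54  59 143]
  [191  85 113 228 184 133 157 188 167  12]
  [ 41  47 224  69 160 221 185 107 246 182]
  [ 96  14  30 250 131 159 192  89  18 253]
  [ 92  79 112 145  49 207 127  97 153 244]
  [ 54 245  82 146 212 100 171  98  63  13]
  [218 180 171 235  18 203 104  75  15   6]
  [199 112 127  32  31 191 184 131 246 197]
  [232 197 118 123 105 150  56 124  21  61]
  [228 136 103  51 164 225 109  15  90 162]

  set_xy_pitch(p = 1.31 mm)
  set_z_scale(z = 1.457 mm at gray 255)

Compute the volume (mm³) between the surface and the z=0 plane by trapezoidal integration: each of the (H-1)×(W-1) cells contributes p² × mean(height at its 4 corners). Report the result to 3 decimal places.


159.697

height_mm = gray/255 × 1.457; cell vol = 1.31² × mean(4 corners)
unit = 1.31² × 1.457 / (4×255) = 0.00245133 mm³ per gray-sum
row 0: Σ corner-gray over 9 cells = 5493  → 13.4652
row 1: Σ corner-gray over 9 cells = 5015  → 12.2934
row 2: Σ corner-gray over 9 cells = 4242  → 10.3985
row 3: Σ corner-gray over 9 cells = 4438  → 10.8790
row 4: Σ corner-gray over 9 cells = 4054  → 9.9377
row 5: Σ corner-gray over 9 cells = 4532  → 11.1094
row 6: Σ corner-gray over 9 cells = 5454  → 13.3696
row 7: Σ corner-gray over 9 cells = 4856  → 11.9037
row 8: Σ corner-gray over 9 cells = 4389  → 10.7589
row 9: Σ corner-gray over 9 cells = 4575  → 11.2148
row 10: Σ corner-gray over 9 cells = 4527  → 11.0972
row 11: Σ corner-gray over 9 cells = 4730  → 11.5948
row 12: Σ corner-gray over 9 cells = 4585  → 11.2394
row 13: Σ corner-gray over 9 cells = 4257  → 10.4353
Σ rows: total corner-gray = 65147  → 159.6969 mm³


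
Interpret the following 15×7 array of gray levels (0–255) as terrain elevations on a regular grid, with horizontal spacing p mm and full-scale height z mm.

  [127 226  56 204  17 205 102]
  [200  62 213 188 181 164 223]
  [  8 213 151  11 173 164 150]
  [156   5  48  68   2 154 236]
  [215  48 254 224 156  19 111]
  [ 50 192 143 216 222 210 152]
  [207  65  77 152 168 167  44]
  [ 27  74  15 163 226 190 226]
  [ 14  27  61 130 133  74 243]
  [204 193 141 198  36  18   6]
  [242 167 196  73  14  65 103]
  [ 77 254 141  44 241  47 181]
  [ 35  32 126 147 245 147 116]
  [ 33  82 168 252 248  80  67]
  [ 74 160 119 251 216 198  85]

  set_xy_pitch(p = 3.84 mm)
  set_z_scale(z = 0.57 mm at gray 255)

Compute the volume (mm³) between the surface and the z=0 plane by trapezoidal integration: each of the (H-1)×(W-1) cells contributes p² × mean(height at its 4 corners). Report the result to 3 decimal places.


367.315

height_mm = gray/255 × 0.57; cell vol = 3.84² × mean(4 corners)
unit = 3.84² × 0.57 / (4×255) = 0.00824019 mm³ per gray-sum
row 0: Σ corner-gray over 6 cells = 3684  → 30.3569
row 1: Σ corner-gray over 6 cells = 3621  → 29.8377
row 2: Σ corner-gray over 6 cells = 2528  → 20.8312
row 3: Σ corner-gray over 6 cells = 2674  → 22.0343
row 4: Σ corner-gray over 6 cells = 3896  → 32.1038
row 5: Σ corner-gray over 6 cells = 3677  → 30.2992
row 6: Σ corner-gray over 6 cells = 3098  → 25.5281
row 7: Σ corner-gray over 6 cells = 2696  → 22.2155
row 8: Σ corner-gray over 6 cells = 2489  → 20.5098
row 9: Σ corner-gray over 6 cells = 2757  → 22.7182
row 10: Σ corner-gray over 6 cells = 3087  → 25.4375
row 11: Σ corner-gray over 6 cells = 3257  → 26.8383
row 12: Σ corner-gray over 6 cells = 3305  → 27.2338
row 13: Σ corner-gray over 6 cells = 3807  → 31.3704
Σ rows: total corner-gray = 44576  → 367.3146 mm³


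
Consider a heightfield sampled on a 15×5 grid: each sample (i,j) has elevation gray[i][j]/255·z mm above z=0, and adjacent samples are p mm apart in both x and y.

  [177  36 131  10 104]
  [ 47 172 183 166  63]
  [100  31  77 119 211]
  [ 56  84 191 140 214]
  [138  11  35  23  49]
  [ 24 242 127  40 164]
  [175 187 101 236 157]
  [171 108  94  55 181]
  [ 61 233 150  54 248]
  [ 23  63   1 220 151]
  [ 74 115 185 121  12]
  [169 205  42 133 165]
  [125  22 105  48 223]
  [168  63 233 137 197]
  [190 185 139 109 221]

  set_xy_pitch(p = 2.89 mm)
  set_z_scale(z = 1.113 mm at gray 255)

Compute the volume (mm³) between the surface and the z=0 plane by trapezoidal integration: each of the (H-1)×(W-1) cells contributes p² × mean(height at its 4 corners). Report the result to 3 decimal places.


244.719

height_mm = gray/255 × 1.113; cell vol = 2.89² × mean(4 corners)
unit = 2.89² × 1.113 / (4×255) = 0.00911362 mm³ per gray-sum
row 0: Σ corner-gray over 4 cells = 1787  → 16.2860
row 1: Σ corner-gray over 4 cells = 1917  → 17.4708
row 2: Σ corner-gray over 4 cells = 1865  → 16.9969
row 3: Σ corner-gray over 4 cells = 1425  → 12.9869
row 4: Σ corner-gray over 4 cells = 1331  → 12.1302
row 5: Σ corner-gray over 4 cells = 2386  → 21.7451
row 6: Σ corner-gray over 4 cells = 2246  → 20.4692
row 7: Σ corner-gray over 4 cells = 2049  → 18.6738
row 8: Σ corner-gray over 4 cells = 1925  → 17.5437
row 9: Σ corner-gray over 4 cells = 1670  → 15.2197
row 10: Σ corner-gray over 4 cells = 2022  → 18.4277
row 11: Σ corner-gray over 4 cells = 1792  → 16.3316
row 12: Σ corner-gray over 4 cells = 1929  → 17.5802
row 13: Σ corner-gray over 4 cells = 2508  → 22.8569
Σ rows: total corner-gray = 26852  → 244.7188 mm³


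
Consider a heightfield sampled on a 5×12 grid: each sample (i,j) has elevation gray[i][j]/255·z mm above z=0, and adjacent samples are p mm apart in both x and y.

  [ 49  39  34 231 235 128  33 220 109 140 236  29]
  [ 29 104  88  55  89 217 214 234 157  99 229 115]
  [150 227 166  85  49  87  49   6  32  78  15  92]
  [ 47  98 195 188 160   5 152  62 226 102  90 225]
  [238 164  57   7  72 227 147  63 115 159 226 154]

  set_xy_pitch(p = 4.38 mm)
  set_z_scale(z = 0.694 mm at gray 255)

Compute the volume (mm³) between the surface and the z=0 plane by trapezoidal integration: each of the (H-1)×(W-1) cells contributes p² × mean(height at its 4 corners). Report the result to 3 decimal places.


278.053

height_mm = gray/255 × 0.694; cell vol = 4.38² × mean(4 corners)
unit = 4.38² × 0.694 / (4×255) = 0.0130529 mm³ per gray-sum
row 0: Σ corner-gray over 11 cells = 6004  → 78.3697
row 1: Σ corner-gray over 11 cells = 4946  → 64.5597
row 2: Σ corner-gray over 11 cells = 4658  → 60.8005
row 3: Σ corner-gray over 11 cells = 5694  → 74.3233
Σ rows: total corner-gray = 21302  → 278.0532 mm³


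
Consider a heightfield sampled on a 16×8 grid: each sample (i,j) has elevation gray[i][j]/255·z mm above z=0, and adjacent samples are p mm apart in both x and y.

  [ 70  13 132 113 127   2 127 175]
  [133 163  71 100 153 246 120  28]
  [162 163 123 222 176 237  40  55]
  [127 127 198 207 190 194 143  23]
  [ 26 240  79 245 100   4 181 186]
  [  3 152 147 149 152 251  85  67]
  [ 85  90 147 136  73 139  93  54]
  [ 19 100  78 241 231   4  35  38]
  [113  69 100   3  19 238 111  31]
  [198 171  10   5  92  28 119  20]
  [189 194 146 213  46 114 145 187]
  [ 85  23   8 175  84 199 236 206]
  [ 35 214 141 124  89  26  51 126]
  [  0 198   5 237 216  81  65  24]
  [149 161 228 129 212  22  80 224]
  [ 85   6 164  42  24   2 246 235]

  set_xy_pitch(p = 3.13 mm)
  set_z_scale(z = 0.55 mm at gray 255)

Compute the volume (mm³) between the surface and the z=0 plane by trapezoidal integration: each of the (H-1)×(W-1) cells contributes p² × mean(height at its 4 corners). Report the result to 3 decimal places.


height_mm = gray/255 × 0.55; cell vol = 3.13² × mean(4 corners)
unit = 3.13² × 0.55 / (4×255) = 0.00528264 mm³ per gray-sum
row 0: Σ corner-gray over 7 cells = 3140  → 16.5875
row 1: Σ corner-gray over 7 cells = 4006  → 21.1623
row 2: Σ corner-gray over 7 cells = 4407  → 23.2806
row 3: Σ corner-gray over 7 cells = 4178  → 22.0709
row 4: Σ corner-gray over 7 cells = 3852  → 20.3487
row 5: Σ corner-gray over 7 cells = 3437  → 18.1564
row 6: Σ corner-gray over 7 cells = 2930  → 15.4781
row 7: Σ corner-gray over 7 cells = 2659  → 14.0465
row 8: Σ corner-gray over 7 cells = 2292  → 12.1078
row 9: Σ corner-gray over 7 cells = 3160  → 16.6931
row 10: Σ corner-gray over 7 cells = 3833  → 20.2484
row 11: Σ corner-gray over 7 cells = 3192  → 16.8622
row 12: Σ corner-gray over 7 cells = 3079  → 16.2653
row 13: Σ corner-gray over 7 cells = 3665  → 19.3609
row 14: Σ corner-gray over 7 cells = 3325  → 17.5648
Σ rows: total corner-gray = 51155  → 270.2336 mm³

270.234


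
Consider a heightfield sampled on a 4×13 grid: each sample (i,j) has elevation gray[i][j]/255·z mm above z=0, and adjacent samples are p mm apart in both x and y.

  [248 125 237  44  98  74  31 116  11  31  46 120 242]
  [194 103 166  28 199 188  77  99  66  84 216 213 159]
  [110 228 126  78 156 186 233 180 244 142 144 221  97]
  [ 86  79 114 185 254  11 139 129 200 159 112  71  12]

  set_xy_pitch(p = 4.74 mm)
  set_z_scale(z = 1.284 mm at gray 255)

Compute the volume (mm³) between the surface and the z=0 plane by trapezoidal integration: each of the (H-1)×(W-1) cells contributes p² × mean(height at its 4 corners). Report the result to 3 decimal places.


565.315

height_mm = gray/255 × 1.284; cell vol = 4.74² × mean(4 corners)
unit = 4.74² × 1.284 / (4×255) = 0.0282827 mm³ per gray-sum
row 0: Σ corner-gray over 12 cells = 5587  → 158.0157
row 1: Σ corner-gray over 12 cells = 7314  → 206.8600
row 2: Σ corner-gray over 12 cells = 7087  → 200.4398
Σ rows: total corner-gray = 19988  → 565.3155 mm³


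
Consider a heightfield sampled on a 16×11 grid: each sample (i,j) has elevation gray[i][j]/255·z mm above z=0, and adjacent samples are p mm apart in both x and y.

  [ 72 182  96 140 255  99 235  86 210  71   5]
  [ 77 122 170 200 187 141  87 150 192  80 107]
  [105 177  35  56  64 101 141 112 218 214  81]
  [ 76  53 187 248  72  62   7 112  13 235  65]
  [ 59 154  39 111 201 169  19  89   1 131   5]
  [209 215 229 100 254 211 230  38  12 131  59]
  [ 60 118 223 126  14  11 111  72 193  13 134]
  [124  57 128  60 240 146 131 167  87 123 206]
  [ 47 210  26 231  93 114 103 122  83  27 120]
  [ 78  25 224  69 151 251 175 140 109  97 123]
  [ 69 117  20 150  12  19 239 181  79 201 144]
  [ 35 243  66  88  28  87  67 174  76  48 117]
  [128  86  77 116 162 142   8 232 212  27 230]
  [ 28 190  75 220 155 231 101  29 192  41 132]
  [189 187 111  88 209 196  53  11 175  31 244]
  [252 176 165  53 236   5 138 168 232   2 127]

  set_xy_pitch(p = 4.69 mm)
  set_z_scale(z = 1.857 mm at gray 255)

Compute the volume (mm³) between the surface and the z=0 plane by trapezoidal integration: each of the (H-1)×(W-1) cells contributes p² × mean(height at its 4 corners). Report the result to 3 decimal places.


2916.298

height_mm = gray/255 × 1.857; cell vol = 4.69² × mean(4 corners)
unit = 4.69² × 1.857 / (4×255) = 0.0400458 mm³ per gray-sum
row 0: Σ corner-gray over 10 cells = 5667  → 226.9398
row 1: Σ corner-gray over 10 cells = 5264  → 210.8013
row 2: Σ corner-gray over 10 cells = 4541  → 181.8482
row 3: Σ corner-gray over 10 cells = 4011  → 160.6239
row 4: Σ corner-gray over 10 cells = 5000  → 200.2292
row 5: Σ corner-gray over 10 cells = 5064  → 202.7921
row 6: Σ corner-gray over 10 cells = 4564  → 182.7692
row 7: Σ corner-gray over 10 cells = 4793  → 191.9397
row 8: Σ corner-gray over 10 cells = 4868  → 194.9432
row 9: Σ corner-gray over 10 cells = 4932  → 197.5061
row 10: Σ corner-gray over 10 cells = 4155  → 166.3905
row 11: Σ corner-gray over 10 cells = 4388  → 175.7211
row 12: Σ corner-gray over 10 cells = 5110  → 204.6342
row 13: Σ corner-gray over 10 cells = 5183  → 207.5576
row 14: Σ corner-gray over 10 cells = 5284  → 211.6022
Σ rows: total corner-gray = 72824  → 2916.2983 mm³


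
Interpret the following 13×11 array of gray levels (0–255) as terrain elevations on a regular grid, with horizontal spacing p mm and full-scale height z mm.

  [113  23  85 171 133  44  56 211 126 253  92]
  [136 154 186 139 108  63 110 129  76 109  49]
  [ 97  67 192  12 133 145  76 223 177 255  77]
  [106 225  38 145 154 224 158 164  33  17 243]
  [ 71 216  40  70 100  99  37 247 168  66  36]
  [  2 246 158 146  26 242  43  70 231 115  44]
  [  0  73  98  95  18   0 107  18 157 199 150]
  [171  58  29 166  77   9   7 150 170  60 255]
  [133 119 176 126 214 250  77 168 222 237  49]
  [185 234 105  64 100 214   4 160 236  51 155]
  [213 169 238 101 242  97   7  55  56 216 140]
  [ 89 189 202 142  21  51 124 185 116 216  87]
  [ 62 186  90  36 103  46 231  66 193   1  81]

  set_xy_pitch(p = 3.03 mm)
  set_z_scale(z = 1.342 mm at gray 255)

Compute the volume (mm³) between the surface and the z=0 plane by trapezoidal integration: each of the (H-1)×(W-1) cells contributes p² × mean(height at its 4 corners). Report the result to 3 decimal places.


height_mm = gray/255 × 1.342; cell vol = 3.03² × mean(4 corners)
unit = 3.03² × 1.342 / (4×255) = 0.0120792 mm³ per gray-sum
row 0: Σ corner-gray over 10 cells = 4742  → 57.2795
row 1: Σ corner-gray over 10 cells = 5067  → 61.2052
row 2: Σ corner-gray over 10 cells = 5399  → 65.2155
row 3: Σ corner-gray over 10 cells = 4858  → 58.6807
row 4: Σ corner-gray over 10 cells = 4793  → 57.8955
row 5: Σ corner-gray over 10 cells = 4280  → 51.6989
row 6: Σ corner-gray over 10 cells = 3558  → 42.9777
row 7: Σ corner-gray over 10 cells = 5238  → 63.2708
row 8: Σ corner-gray over 10 cells = 6036  → 72.9100
row 9: Σ corner-gray over 10 cells = 5391  → 65.1189
row 10: Σ corner-gray over 10 cells = 5383  → 65.0222
row 11: Σ corner-gray over 10 cells = 4715  → 56.9534
Σ rows: total corner-gray = 59460  → 718.2283 mm³

718.228


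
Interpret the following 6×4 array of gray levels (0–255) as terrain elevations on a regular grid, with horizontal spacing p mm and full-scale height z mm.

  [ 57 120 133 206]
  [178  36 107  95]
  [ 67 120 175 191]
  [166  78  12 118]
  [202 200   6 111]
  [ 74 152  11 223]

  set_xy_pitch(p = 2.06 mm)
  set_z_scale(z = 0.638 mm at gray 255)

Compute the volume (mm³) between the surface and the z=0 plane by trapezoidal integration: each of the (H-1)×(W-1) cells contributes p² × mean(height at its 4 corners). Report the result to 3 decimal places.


height_mm = gray/255 × 0.638; cell vol = 2.06² × mean(4 corners)
unit = 2.06² × 0.638 / (4×255) = 0.00265433 mm³ per gray-sum
row 0: Σ corner-gray over 3 cells = 1328  → 3.5250
row 1: Σ corner-gray over 3 cells = 1407  → 3.7346
row 2: Σ corner-gray over 3 cells = 1312  → 3.4825
row 3: Σ corner-gray over 3 cells = 1189  → 3.1560
row 4: Σ corner-gray over 3 cells = 1348  → 3.5780
Σ rows: total corner-gray = 6584  → 17.4761 mm³

17.476


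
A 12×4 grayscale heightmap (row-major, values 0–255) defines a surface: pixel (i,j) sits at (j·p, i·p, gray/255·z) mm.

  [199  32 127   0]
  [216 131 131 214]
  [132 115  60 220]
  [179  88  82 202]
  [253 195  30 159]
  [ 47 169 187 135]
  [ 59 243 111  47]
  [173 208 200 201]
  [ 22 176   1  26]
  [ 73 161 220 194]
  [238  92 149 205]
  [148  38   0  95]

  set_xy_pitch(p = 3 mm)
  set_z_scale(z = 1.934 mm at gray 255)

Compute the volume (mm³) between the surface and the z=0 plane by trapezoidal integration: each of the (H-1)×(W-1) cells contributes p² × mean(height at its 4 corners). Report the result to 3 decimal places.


304.127

height_mm = gray/255 × 1.934; cell vol = 3² × mean(4 corners)
unit = 3² × 1.934 / (4×255) = 0.0170647 mm³ per gray-sum
row 0: Σ corner-gray over 3 cells = 1471  → 25.1022
row 1: Σ corner-gray over 3 cells = 1656  → 28.2592
row 2: Σ corner-gray over 3 cells = 1423  → 24.2831
row 3: Σ corner-gray over 3 cells = 1583  → 27.0134
row 4: Σ corner-gray over 3 cells = 1756  → 29.9656
row 5: Σ corner-gray over 3 cells = 1708  → 29.1465
row 6: Σ corner-gray over 3 cells = 2004  → 34.1977
row 7: Σ corner-gray over 3 cells = 1592  → 27.1670
row 8: Σ corner-gray over 3 cells = 1431  → 24.4196
row 9: Σ corner-gray over 3 cells = 1954  → 33.3444
row 10: Σ corner-gray over 3 cells = 1244  → 21.2285
Σ rows: total corner-gray = 17822  → 304.1272 mm³


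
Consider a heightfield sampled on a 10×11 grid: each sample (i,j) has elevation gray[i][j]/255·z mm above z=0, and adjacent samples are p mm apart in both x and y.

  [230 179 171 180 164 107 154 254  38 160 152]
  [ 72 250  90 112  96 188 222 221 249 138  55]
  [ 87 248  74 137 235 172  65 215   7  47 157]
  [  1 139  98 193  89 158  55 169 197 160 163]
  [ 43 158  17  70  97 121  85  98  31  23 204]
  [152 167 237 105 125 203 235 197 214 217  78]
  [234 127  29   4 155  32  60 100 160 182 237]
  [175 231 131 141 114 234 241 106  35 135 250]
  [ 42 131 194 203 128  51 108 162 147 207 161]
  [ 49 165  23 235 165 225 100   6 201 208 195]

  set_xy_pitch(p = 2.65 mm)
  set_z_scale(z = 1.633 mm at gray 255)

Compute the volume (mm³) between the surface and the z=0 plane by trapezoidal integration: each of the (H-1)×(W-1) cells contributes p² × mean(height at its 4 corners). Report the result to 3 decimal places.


564.460

height_mm = gray/255 × 1.633; cell vol = 2.65² × mean(4 corners)
unit = 2.65² × 1.633 / (4×255) = 0.0112429 mm³ per gray-sum
row 0: Σ corner-gray over 10 cells = 6455  → 72.5728
row 1: Σ corner-gray over 10 cells = 5903  → 66.3667
row 2: Σ corner-gray over 10 cells = 5324  → 59.8571
row 3: Σ corner-gray over 10 cells = 4327  → 48.6480
row 4: Σ corner-gray over 10 cells = 5277  → 59.3287
row 5: Σ corner-gray over 10 cells = 5799  → 65.1975
row 6: Σ corner-gray over 10 cells = 5330  → 59.9246
row 7: Σ corner-gray over 10 cells = 6026  → 67.7496
row 8: Σ corner-gray over 10 cells = 5765  → 64.8152
Σ rows: total corner-gray = 50206  → 564.4603 mm³


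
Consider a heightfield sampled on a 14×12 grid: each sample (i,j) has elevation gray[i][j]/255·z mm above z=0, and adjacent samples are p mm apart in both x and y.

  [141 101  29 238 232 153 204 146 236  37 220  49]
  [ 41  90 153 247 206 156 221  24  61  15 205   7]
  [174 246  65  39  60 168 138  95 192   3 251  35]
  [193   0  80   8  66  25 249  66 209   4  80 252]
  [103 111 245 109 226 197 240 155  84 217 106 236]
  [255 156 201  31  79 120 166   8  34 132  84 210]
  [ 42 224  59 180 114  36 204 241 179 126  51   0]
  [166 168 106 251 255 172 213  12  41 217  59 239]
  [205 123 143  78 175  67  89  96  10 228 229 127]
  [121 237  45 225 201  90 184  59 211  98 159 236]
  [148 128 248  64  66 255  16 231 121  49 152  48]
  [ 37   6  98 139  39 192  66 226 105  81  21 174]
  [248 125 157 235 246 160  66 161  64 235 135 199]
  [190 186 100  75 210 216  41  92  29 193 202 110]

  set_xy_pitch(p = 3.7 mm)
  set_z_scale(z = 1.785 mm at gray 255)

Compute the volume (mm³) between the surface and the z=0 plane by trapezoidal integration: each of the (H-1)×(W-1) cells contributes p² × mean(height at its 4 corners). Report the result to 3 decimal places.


1821.297

height_mm = gray/255 × 1.785; cell vol = 3.7² × mean(4 corners)
unit = 3.7² × 1.785 / (4×255) = 0.0239575 mm³ per gray-sum
row 0: Σ corner-gray over 11 cells = 6186  → 148.2011
row 1: Σ corner-gray over 11 cells = 5527  → 132.4131
row 2: Σ corner-gray over 11 cells = 4742  → 113.6065
row 3: Σ corner-gray over 11 cells = 5738  → 137.4681
row 4: Σ corner-gray over 11 cells = 6206  → 148.6802
row 5: Σ corner-gray over 11 cells = 5357  → 128.3403
row 6: Σ corner-gray over 11 cells = 6263  → 150.0458
row 7: Σ corner-gray over 11 cells = 6201  → 148.5605
row 8: Σ corner-gray over 11 cells = 6183  → 148.1292
row 9: Σ corner-gray over 11 cells = 6231  → 149.2792
row 10: Σ corner-gray over 11 cells = 5013  → 120.0989
row 11: Σ corner-gray over 11 cells = 5772  → 138.2827
row 12: Σ corner-gray over 11 cells = 6603  → 158.1914
Σ rows: total corner-gray = 76022  → 1821.2971 mm³


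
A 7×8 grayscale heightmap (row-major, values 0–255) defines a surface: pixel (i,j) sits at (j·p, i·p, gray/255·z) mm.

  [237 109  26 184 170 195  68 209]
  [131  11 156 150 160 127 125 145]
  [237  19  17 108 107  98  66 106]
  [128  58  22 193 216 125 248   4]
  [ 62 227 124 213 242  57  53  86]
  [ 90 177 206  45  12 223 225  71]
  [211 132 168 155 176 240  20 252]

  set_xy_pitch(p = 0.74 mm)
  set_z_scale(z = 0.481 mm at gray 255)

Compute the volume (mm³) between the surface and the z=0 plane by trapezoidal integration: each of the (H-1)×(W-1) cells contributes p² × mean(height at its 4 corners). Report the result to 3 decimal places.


5.566

height_mm = gray/255 × 0.481; cell vol = 0.74² × mean(4 corners)
unit = 0.74² × 0.481 / (4×255) = 0.000258231 mm³ per gray-sum
row 0: Σ corner-gray over 7 cells = 3684  → 0.9513
row 1: Σ corner-gray over 7 cells = 2907  → 0.7507
row 2: Σ corner-gray over 7 cells = 3029  → 0.7822
row 3: Σ corner-gray over 7 cells = 3836  → 0.9906
row 4: Σ corner-gray over 7 cells = 3917  → 1.0115
row 5: Σ corner-gray over 7 cells = 4182  → 1.0799
Σ rows: total corner-gray = 21555  → 5.5662 mm³


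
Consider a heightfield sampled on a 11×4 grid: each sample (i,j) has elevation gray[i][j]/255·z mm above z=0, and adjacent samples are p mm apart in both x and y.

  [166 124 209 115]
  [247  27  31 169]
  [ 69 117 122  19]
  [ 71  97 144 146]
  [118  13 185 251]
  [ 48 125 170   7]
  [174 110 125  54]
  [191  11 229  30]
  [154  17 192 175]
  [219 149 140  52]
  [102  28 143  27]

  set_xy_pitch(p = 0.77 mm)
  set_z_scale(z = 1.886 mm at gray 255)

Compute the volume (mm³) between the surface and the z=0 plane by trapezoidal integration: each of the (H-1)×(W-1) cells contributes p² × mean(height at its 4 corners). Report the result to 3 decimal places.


15.153

height_mm = gray/255 × 1.886; cell vol = 0.77² × mean(4 corners)
unit = 0.77² × 1.886 / (4×255) = 0.00109628 mm³ per gray-sum
row 0: Σ corner-gray over 3 cells = 1479  → 1.6214
row 1: Σ corner-gray over 3 cells = 1098  → 1.2037
row 2: Σ corner-gray over 3 cells = 1265  → 1.3868
row 3: Σ corner-gray over 3 cells = 1464  → 1.6050
row 4: Σ corner-gray over 3 cells = 1410  → 1.5458
row 5: Σ corner-gray over 3 cells = 1343  → 1.4723
row 6: Σ corner-gray over 3 cells = 1399  → 1.5337
row 7: Σ corner-gray over 3 cells = 1448  → 1.5874
row 8: Σ corner-gray over 3 cells = 1596  → 1.7497
row 9: Σ corner-gray over 3 cells = 1320  → 1.4471
Σ rows: total corner-gray = 13822  → 15.1528 mm³


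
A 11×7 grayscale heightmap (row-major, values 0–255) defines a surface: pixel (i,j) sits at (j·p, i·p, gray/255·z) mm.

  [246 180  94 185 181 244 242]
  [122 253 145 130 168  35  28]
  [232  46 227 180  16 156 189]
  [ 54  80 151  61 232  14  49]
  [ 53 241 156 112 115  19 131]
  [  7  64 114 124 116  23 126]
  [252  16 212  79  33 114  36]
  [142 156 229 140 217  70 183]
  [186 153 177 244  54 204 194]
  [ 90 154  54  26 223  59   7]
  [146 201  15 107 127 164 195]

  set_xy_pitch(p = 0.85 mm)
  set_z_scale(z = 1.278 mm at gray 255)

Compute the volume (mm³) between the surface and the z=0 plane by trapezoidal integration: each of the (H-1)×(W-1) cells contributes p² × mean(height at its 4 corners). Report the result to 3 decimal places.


27.479

height_mm = gray/255 × 1.278; cell vol = 0.85² × mean(4 corners)
unit = 0.85² × 1.278 / (4×255) = 0.00090525 mm³ per gray-sum
row 0: Σ corner-gray over 6 cells = 3868  → 3.5015
row 1: Σ corner-gray over 6 cells = 3283  → 2.9719
row 2: Σ corner-gray over 6 cells = 2850  → 2.5800
row 3: Σ corner-gray over 6 cells = 2649  → 2.3980
row 4: Σ corner-gray over 6 cells = 2485  → 2.2495
row 5: Σ corner-gray over 6 cells = 2211  → 2.0015
row 6: Σ corner-gray over 6 cells = 3145  → 2.8470
row 7: Σ corner-gray over 6 cells = 3993  → 3.6147
row 8: Σ corner-gray over 6 cells = 3173  → 2.8724
row 9: Σ corner-gray over 6 cells = 2698  → 2.4424
Σ rows: total corner-gray = 30355  → 27.4789 mm³


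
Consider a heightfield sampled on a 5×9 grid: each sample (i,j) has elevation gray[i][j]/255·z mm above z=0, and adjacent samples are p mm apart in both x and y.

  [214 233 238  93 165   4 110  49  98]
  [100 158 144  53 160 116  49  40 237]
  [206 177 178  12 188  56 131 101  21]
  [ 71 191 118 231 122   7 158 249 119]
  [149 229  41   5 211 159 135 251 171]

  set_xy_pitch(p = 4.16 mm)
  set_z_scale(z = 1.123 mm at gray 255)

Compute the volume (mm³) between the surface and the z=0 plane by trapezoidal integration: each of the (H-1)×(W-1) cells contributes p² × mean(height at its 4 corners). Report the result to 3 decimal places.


height_mm = gray/255 × 1.123; cell vol = 4.16² × mean(4 corners)
unit = 4.16² × 1.123 / (4×255) = 0.0190531 mm³ per gray-sum
row 0: Σ corner-gray over 8 cells = 3873  → 73.7928
row 1: Σ corner-gray over 8 cells = 3690  → 70.3060
row 2: Σ corner-gray over 8 cells = 4255  → 81.0711
row 3: Σ corner-gray over 8 cells = 4724  → 90.0070
Σ rows: total corner-gray = 16542  → 315.1768 mm³

315.177


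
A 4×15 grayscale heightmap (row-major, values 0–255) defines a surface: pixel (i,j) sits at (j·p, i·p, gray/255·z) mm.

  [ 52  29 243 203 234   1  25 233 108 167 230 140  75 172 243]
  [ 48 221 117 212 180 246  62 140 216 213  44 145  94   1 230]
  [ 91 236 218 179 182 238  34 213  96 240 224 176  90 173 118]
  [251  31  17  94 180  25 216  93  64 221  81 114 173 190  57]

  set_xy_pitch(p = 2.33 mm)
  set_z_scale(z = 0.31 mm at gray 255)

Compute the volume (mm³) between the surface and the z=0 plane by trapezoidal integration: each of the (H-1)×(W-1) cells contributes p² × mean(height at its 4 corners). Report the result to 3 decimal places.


41.340

height_mm = gray/255 × 0.31; cell vol = 2.33² × mean(4 corners)
unit = 2.33² × 0.31 / (4×255) = 0.00164996 mm³ per gray-sum
row 0: Σ corner-gray over 14 cells = 8075  → 13.3234
row 1: Σ corner-gray over 14 cells = 8867  → 14.6302
row 2: Σ corner-gray over 14 cells = 8113  → 13.3861
Σ rows: total corner-gray = 25055  → 41.3397 mm³


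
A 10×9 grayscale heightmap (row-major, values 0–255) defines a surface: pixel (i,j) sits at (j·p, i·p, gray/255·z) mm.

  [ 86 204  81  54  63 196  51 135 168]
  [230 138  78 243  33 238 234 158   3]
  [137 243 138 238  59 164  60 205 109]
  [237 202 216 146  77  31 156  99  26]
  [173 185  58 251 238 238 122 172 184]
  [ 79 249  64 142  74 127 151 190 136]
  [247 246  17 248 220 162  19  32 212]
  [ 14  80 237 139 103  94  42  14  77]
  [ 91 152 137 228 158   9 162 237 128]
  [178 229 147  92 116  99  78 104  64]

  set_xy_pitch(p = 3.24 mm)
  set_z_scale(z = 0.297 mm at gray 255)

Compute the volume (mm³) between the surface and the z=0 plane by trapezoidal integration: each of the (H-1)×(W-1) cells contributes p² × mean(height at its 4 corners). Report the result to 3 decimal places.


height_mm = gray/255 × 0.297; cell vol = 3.24² × mean(4 corners)
unit = 3.24² × 0.297 / (4×255) = 0.00305665 mm³ per gray-sum
row 0: Σ corner-gray over 8 cells = 4299  → 13.1406
row 1: Σ corner-gray over 8 cells = 4937  → 15.0907
row 2: Σ corner-gray over 8 cells = 4577  → 13.9903
row 3: Σ corner-gray over 8 cells = 5002  → 15.2894
row 4: Σ corner-gray over 8 cells = 5094  → 15.5706
row 5: Σ corner-gray over 8 cells = 4556  → 13.9261
row 6: Σ corner-gray over 8 cells = 3856  → 11.7865
row 7: Σ corner-gray over 8 cells = 3894  → 11.9026
row 8: Σ corner-gray over 8 cells = 4357  → 13.3178
Σ rows: total corner-gray = 40572  → 124.0146 mm³

124.015


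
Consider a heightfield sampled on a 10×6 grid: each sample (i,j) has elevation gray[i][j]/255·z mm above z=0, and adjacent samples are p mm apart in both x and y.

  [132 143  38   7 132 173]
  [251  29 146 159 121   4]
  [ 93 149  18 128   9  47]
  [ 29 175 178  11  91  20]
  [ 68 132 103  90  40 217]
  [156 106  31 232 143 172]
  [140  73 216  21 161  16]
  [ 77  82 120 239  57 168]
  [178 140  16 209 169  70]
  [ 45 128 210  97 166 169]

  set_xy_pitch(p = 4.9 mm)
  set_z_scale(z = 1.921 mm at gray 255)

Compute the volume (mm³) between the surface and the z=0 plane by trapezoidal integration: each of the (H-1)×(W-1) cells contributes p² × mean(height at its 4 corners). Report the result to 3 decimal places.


height_mm = gray/255 × 1.921; cell vol = 4.9² × mean(4 corners)
unit = 4.9² × 1.921 / (4×255) = 0.0452188 mm³ per gray-sum
row 0: Σ corner-gray over 5 cells = 2110  → 95.4117
row 1: Σ corner-gray over 5 cells = 1913  → 86.5036
row 2: Σ corner-gray over 5 cells = 1707  → 77.1885
row 3: Σ corner-gray over 5 cells = 1974  → 89.2620
row 4: Σ corner-gray over 5 cells = 2367  → 107.0330
row 5: Σ corner-gray over 5 cells = 2450  → 110.7861
row 6: Σ corner-gray over 5 cells = 2339  → 105.7669
row 7: Σ corner-gray over 5 cells = 2557  → 115.6246
row 8: Σ corner-gray over 5 cells = 2732  → 123.5379
Σ rows: total corner-gray = 20149  → 911.1143 mm³

911.114


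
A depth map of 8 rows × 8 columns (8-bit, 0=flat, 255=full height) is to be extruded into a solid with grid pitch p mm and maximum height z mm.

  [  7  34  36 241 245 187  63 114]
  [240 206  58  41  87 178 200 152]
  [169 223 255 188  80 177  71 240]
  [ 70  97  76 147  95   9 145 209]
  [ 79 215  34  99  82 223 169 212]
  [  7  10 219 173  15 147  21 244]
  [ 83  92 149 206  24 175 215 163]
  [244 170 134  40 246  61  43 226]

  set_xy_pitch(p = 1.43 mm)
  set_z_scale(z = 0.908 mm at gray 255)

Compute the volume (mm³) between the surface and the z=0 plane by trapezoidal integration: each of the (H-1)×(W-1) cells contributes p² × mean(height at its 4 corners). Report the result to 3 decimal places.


46.840

height_mm = gray/255 × 0.908; cell vol = 1.43² × mean(4 corners)
unit = 1.43² × 0.908 / (4×255) = 0.00182036 mm³ per gray-sum
row 0: Σ corner-gray over 7 cells = 3665  → 6.6716
row 1: Σ corner-gray over 7 cells = 4329  → 7.8803
row 2: Σ corner-gray over 7 cells = 3814  → 6.9429
row 3: Σ corner-gray over 7 cells = 3352  → 6.1019
row 4: Σ corner-gray over 7 cells = 3356  → 6.1091
row 5: Σ corner-gray over 7 cells = 3389  → 6.1692
row 6: Σ corner-gray over 7 cells = 3826  → 6.9647
Σ rows: total corner-gray = 25731  → 46.8397 mm³


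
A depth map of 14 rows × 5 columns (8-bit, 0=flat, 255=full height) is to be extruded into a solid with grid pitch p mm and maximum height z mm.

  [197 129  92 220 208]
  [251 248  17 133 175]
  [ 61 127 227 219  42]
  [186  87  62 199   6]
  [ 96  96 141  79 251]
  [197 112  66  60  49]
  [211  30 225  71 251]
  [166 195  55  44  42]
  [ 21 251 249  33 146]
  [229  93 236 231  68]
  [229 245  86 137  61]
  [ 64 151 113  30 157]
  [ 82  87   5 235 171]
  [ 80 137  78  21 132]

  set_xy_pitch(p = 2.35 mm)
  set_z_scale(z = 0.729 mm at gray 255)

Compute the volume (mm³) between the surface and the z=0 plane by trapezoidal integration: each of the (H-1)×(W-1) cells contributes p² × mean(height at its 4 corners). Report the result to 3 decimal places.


106.943

height_mm = gray/255 × 0.729; cell vol = 2.35² × mean(4 corners)
unit = 2.35² × 0.729 / (4×255) = 0.00394696 mm³ per gray-sum
row 0: Σ corner-gray over 4 cells = 2509  → 9.9029
row 1: Σ corner-gray over 4 cells = 2471  → 9.7529
row 2: Σ corner-gray over 4 cells = 2137  → 8.4347
row 3: Σ corner-gray over 4 cells = 1867  → 7.3690
row 4: Σ corner-gray over 4 cells = 1701  → 6.7138
row 5: Σ corner-gray over 4 cells = 1836  → 7.2466
row 6: Σ corner-gray over 4 cells = 1910  → 7.5387
row 7: Σ corner-gray over 4 cells = 2029  → 8.0084
row 8: Σ corner-gray over 4 cells = 2650  → 10.4595
row 9: Σ corner-gray over 4 cells = 2643  → 10.4318
row 10: Σ corner-gray over 4 cells = 2035  → 8.0321
row 11: Σ corner-gray over 4 cells = 1716  → 6.7730
row 12: Σ corner-gray over 4 cells = 1591  → 6.2796
Σ rows: total corner-gray = 27095  → 106.9430 mm³


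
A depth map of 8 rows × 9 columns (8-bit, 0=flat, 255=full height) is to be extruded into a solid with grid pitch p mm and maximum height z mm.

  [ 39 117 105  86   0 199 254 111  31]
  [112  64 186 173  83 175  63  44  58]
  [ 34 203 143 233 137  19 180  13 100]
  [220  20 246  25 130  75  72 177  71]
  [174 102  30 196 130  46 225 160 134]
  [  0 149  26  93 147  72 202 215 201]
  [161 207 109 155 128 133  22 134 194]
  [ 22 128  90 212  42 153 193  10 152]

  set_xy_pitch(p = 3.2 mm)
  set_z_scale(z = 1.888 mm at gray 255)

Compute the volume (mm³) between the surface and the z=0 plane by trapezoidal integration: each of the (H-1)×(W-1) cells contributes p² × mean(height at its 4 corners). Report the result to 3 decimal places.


514.223

height_mm = gray/255 × 1.888; cell vol = 3.2² × mean(4 corners)
unit = 3.2² × 1.888 / (4×255) = 0.018954 mm³ per gray-sum
row 0: Σ corner-gray over 8 cells = 3560  → 67.4764
row 1: Σ corner-gray over 8 cells = 3736  → 70.8123
row 2: Σ corner-gray over 8 cells = 3771  → 71.4757
row 3: Σ corner-gray over 8 cells = 3867  → 73.2953
row 4: Σ corner-gray over 8 cells = 4095  → 77.6168
row 5: Σ corner-gray over 8 cells = 4140  → 78.4697
row 6: Σ corner-gray over 8 cells = 3961  → 75.0769
Σ rows: total corner-gray = 27130  → 514.2231 mm³
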